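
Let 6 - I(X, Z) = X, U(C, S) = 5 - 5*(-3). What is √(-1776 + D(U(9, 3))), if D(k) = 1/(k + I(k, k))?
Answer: I*√63930/6 ≈ 42.141*I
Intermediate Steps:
U(C, S) = 20 (U(C, S) = 5 + 15 = 20)
I(X, Z) = 6 - X
D(k) = ⅙ (D(k) = 1/(k + (6 - k)) = 1/6 = ⅙)
√(-1776 + D(U(9, 3))) = √(-1776 + ⅙) = √(-10655/6) = I*√63930/6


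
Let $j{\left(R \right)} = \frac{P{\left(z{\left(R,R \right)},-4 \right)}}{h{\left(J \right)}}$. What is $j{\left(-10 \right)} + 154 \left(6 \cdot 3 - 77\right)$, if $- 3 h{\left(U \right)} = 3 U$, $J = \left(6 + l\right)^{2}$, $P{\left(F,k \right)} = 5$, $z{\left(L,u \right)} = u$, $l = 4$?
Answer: $- \frac{181721}{20} \approx -9086.0$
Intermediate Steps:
$J = 100$ ($J = \left(6 + 4\right)^{2} = 10^{2} = 100$)
$h{\left(U \right)} = - U$ ($h{\left(U \right)} = - \frac{3 U}{3} = - U$)
$j{\left(R \right)} = - \frac{1}{20}$ ($j{\left(R \right)} = \frac{5}{\left(-1\right) 100} = \frac{5}{-100} = 5 \left(- \frac{1}{100}\right) = - \frac{1}{20}$)
$j{\left(-10 \right)} + 154 \left(6 \cdot 3 - 77\right) = - \frac{1}{20} + 154 \left(6 \cdot 3 - 77\right) = - \frac{1}{20} + 154 \left(18 - 77\right) = - \frac{1}{20} + 154 \left(-59\right) = - \frac{1}{20} - 9086 = - \frac{181721}{20}$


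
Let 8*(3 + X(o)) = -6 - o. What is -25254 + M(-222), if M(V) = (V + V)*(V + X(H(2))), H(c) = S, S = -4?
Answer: 74757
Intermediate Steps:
H(c) = -4
X(o) = -15/4 - o/8 (X(o) = -3 + (-6 - o)/8 = -3 + (-¾ - o/8) = -15/4 - o/8)
M(V) = 2*V*(-13/4 + V) (M(V) = (V + V)*(V + (-15/4 - ⅛*(-4))) = (2*V)*(V + (-15/4 + ½)) = (2*V)*(V - 13/4) = (2*V)*(-13/4 + V) = 2*V*(-13/4 + V))
-25254 + M(-222) = -25254 + (½)*(-222)*(-13 + 4*(-222)) = -25254 + (½)*(-222)*(-13 - 888) = -25254 + (½)*(-222)*(-901) = -25254 + 100011 = 74757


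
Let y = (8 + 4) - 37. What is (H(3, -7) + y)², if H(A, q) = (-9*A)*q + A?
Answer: 27889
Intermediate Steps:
H(A, q) = A - 9*A*q (H(A, q) = -9*A*q + A = A - 9*A*q)
y = -25 (y = 12 - 37 = -25)
(H(3, -7) + y)² = (3*(1 - 9*(-7)) - 25)² = (3*(1 + 63) - 25)² = (3*64 - 25)² = (192 - 25)² = 167² = 27889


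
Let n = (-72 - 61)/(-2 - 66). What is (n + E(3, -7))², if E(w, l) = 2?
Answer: 72361/4624 ≈ 15.649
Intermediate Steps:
n = 133/68 (n = -133/(-68) = -133*(-1/68) = 133/68 ≈ 1.9559)
(n + E(3, -7))² = (133/68 + 2)² = (269/68)² = 72361/4624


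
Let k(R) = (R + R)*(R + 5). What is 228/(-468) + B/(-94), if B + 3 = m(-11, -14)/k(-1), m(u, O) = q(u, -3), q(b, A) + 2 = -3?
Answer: -13547/29328 ≈ -0.46191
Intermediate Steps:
q(b, A) = -5 (q(b, A) = -2 - 3 = -5)
m(u, O) = -5
k(R) = 2*R*(5 + R) (k(R) = (2*R)*(5 + R) = 2*R*(5 + R))
B = -19/8 (B = -3 - 5*(-1/(2*(5 - 1))) = -3 - 5/(2*(-1)*4) = -3 - 5/(-8) = -3 - 5*(-1/8) = -3 + 5/8 = -19/8 ≈ -2.3750)
228/(-468) + B/(-94) = 228/(-468) - 19/8/(-94) = 228*(-1/468) - 19/8*(-1/94) = -19/39 + 19/752 = -13547/29328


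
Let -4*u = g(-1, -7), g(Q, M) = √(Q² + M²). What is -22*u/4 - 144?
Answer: -144 + 55*√2/8 ≈ -134.28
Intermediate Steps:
g(Q, M) = √(M² + Q²)
u = -5*√2/4 (u = -√((-7)² + (-1)²)/4 = -√(49 + 1)/4 = -5*√2/4 ≈ -1.7678)
-22*u/4 - 144 = -22*(-5*√2/4)/4 - 144 = -(-55)*√2/8 - 144 = 55*√2/8 - 144 = -144 + 55*√2/8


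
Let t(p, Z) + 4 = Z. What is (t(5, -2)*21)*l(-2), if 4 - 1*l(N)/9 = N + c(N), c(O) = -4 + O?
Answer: -13608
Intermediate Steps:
t(p, Z) = -4 + Z
l(N) = 72 - 18*N (l(N) = 36 - 9*(N + (-4 + N)) = 36 - 9*(-4 + 2*N) = 36 + (36 - 18*N) = 72 - 18*N)
(t(5, -2)*21)*l(-2) = ((-4 - 2)*21)*(72 - 18*(-2)) = (-6*21)*(72 + 36) = -126*108 = -13608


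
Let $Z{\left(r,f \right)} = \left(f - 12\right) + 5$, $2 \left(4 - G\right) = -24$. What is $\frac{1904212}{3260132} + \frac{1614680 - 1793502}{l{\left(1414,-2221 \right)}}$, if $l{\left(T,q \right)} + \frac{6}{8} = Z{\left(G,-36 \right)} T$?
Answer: $\frac{698764650687}{198224990963} \approx 3.5251$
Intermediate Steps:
$G = 16$ ($G = 4 - -12 = 4 + 12 = 16$)
$Z{\left(r,f \right)} = -7 + f$ ($Z{\left(r,f \right)} = \left(-12 + f\right) + 5 = -7 + f$)
$l{\left(T,q \right)} = - \frac{3}{4} - 43 T$ ($l{\left(T,q \right)} = - \frac{3}{4} + \left(-7 - 36\right) T = - \frac{3}{4} - 43 T$)
$\frac{1904212}{3260132} + \frac{1614680 - 1793502}{l{\left(1414,-2221 \right)}} = \frac{1904212}{3260132} + \frac{1614680 - 1793502}{- \frac{3}{4} - 60802} = 1904212 \cdot \frac{1}{3260132} - \frac{178822}{- \frac{3}{4} - 60802} = \frac{476053}{815033} - \frac{178822}{- \frac{243211}{4}} = \frac{476053}{815033} - - \frac{715288}{243211} = \frac{476053}{815033} + \frac{715288}{243211} = \frac{698764650687}{198224990963}$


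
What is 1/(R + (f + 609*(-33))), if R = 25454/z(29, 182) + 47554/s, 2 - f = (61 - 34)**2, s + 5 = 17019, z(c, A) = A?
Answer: -59549/1231553584 ≈ -4.8353e-5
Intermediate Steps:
s = 17014 (s = -5 + 17019 = 17014)
f = -727 (f = 2 - (61 - 34)**2 = 2 - 1*27**2 = 2 - 1*729 = 2 - 729 = -727)
R = 8494792/59549 (R = 25454/182 + 47554/17014 = 25454*(1/182) + 47554*(1/17014) = 979/7 + 23777/8507 = 8494792/59549 ≈ 142.65)
1/(R + (f + 609*(-33))) = 1/(8494792/59549 + (-727 + 609*(-33))) = 1/(8494792/59549 + (-727 - 20097)) = 1/(8494792/59549 - 20824) = 1/(-1231553584/59549) = -59549/1231553584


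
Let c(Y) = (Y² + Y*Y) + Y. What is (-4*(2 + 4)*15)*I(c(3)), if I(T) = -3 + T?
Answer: -6480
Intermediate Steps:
c(Y) = Y + 2*Y² (c(Y) = (Y² + Y²) + Y = 2*Y² + Y = Y + 2*Y²)
(-4*(2 + 4)*15)*I(c(3)) = (-4*(2 + 4)*15)*(-3 + 3*(1 + 2*3)) = (-4*6*15)*(-3 + 3*(1 + 6)) = (-24*15)*(-3 + 3*7) = -360*(-3 + 21) = -360*18 = -6480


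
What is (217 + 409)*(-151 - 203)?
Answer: -221604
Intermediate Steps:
(217 + 409)*(-151 - 203) = 626*(-354) = -221604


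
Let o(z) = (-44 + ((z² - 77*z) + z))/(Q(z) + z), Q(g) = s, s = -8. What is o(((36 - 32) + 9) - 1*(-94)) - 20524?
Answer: -676201/33 ≈ -20491.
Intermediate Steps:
Q(g) = -8
o(z) = (-44 + z² - 76*z)/(-8 + z) (o(z) = (-44 + ((z² - 77*z) + z))/(-8 + z) = (-44 + (z² - 76*z))/(-8 + z) = (-44 + z² - 76*z)/(-8 + z))
o(((36 - 32) + 9) - 1*(-94)) - 20524 = (-44 + (((36 - 32) + 9) - 1*(-94))² - 76*(((36 - 32) + 9) - 1*(-94)))/(-8 + (((36 - 32) + 9) - 1*(-94))) - 20524 = (-44 + ((4 + 9) + 94)² - 76*((4 + 9) + 94))/(-8 + ((4 + 9) + 94)) - 20524 = (-44 + (13 + 94)² - 76*(13 + 94))/(-8 + (13 + 94)) - 20524 = (-44 + 107² - 76*107)/(-8 + 107) - 20524 = (-44 + 11449 - 8132)/99 - 20524 = (1/99)*3273 - 20524 = 1091/33 - 20524 = -676201/33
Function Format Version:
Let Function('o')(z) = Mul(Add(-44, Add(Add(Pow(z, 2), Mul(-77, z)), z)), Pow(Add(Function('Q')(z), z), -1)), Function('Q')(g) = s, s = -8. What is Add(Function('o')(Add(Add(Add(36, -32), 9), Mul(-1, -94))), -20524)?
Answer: Rational(-676201, 33) ≈ -20491.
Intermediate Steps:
Function('Q')(g) = -8
Function('o')(z) = Mul(Pow(Add(-8, z), -1), Add(-44, Pow(z, 2), Mul(-76, z))) (Function('o')(z) = Mul(Add(-44, Add(Add(Pow(z, 2), Mul(-77, z)), z)), Pow(Add(-8, z), -1)) = Mul(Add(-44, Add(Pow(z, 2), Mul(-76, z))), Pow(Add(-8, z), -1)) = Mul(Add(-44, Pow(z, 2), Mul(-76, z)), Pow(Add(-8, z), -1)) = Mul(Pow(Add(-8, z), -1), Add(-44, Pow(z, 2), Mul(-76, z))))
Add(Function('o')(Add(Add(Add(36, -32), 9), Mul(-1, -94))), -20524) = Add(Mul(Pow(Add(-8, Add(Add(Add(36, -32), 9), Mul(-1, -94))), -1), Add(-44, Pow(Add(Add(Add(36, -32), 9), Mul(-1, -94)), 2), Mul(-76, Add(Add(Add(36, -32), 9), Mul(-1, -94))))), -20524) = Add(Mul(Pow(Add(-8, Add(Add(4, 9), 94)), -1), Add(-44, Pow(Add(Add(4, 9), 94), 2), Mul(-76, Add(Add(4, 9), 94)))), -20524) = Add(Mul(Pow(Add(-8, Add(13, 94)), -1), Add(-44, Pow(Add(13, 94), 2), Mul(-76, Add(13, 94)))), -20524) = Add(Mul(Pow(Add(-8, 107), -1), Add(-44, Pow(107, 2), Mul(-76, 107))), -20524) = Add(Mul(Pow(99, -1), Add(-44, 11449, -8132)), -20524) = Add(Mul(Rational(1, 99), 3273), -20524) = Add(Rational(1091, 33), -20524) = Rational(-676201, 33)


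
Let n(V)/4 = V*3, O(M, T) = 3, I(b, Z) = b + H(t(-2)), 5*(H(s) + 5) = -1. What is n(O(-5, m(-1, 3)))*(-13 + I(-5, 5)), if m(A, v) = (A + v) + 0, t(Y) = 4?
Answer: -4176/5 ≈ -835.20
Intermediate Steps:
m(A, v) = A + v
H(s) = -26/5 (H(s) = -5 + (1/5)*(-1) = -5 - 1/5 = -26/5)
I(b, Z) = -26/5 + b (I(b, Z) = b - 26/5 = -26/5 + b)
n(V) = 12*V (n(V) = 4*(V*3) = 4*(3*V) = 12*V)
n(O(-5, m(-1, 3)))*(-13 + I(-5, 5)) = (12*3)*(-13 + (-26/5 - 5)) = 36*(-13 - 51/5) = 36*(-116/5) = -4176/5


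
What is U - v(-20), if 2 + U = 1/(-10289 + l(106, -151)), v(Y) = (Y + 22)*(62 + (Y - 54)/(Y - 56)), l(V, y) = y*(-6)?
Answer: -22810092/178277 ≈ -127.95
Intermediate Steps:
l(V, y) = -6*y
v(Y) = (22 + Y)*(62 + (-54 + Y)/(-56 + Y))
U = -18767/9383 (U = -2 + 1/(-10289 - 6*(-151)) = -2 + 1/(-10289 + 906) = -2 + 1/(-9383) = -2 - 1/9383 = -18767/9383 ≈ -2.0001)
U - v(-20) = -18767/9383 - (-77572 - 2140*(-20) + 63*(-20)²)/(-56 - 20) = -18767/9383 - (-77572 + 42800 + 63*400)/(-76) = -18767/9383 - (-1)*(-77572 + 42800 + 25200)/76 = -18767/9383 - (-1)*(-9572)/76 = -18767/9383 - 1*2393/19 = -18767/9383 - 2393/19 = -22810092/178277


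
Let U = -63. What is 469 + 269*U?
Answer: -16478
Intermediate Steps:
469 + 269*U = 469 + 269*(-63) = 469 - 16947 = -16478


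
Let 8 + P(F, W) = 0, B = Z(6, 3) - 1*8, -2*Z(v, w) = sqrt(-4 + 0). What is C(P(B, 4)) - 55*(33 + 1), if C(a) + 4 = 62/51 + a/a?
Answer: -95461/51 ≈ -1871.8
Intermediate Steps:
Z(v, w) = -I (Z(v, w) = -sqrt(-4 + 0)/2 = -I)
B = -8 - I (B = -I - 1*8 = -I - 8 = -8 - I ≈ -8.0 - 1.0*I)
P(F, W) = -8 (P(F, W) = -8 + 0 = -8)
C(a) = -91/51 (C(a) = -4 + (62/51 + a/a) = -4 + (62*(1/51) + 1) = -4 + (62/51 + 1) = -4 + 113/51 = -91/51)
C(P(B, 4)) - 55*(33 + 1) = -91/51 - 55*(33 + 1) = -91/51 - 55*34 = -91/51 - 1*1870 = -91/51 - 1870 = -95461/51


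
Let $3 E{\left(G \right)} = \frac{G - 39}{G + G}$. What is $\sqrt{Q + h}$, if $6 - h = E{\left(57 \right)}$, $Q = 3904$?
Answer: $\frac{\sqrt{1411491}}{19} \approx 62.53$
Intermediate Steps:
$E{\left(G \right)} = \frac{-39 + G}{6 G}$ ($E{\left(G \right)} = \frac{\left(G - 39\right) \frac{1}{G + G}}{3} = \frac{\left(-39 + G\right) \frac{1}{2 G}}{3} = \frac{\frac{1}{2} \frac{1}{G} \left(-39 + G\right)}{3} = \frac{-39 + G}{6 G}$)
$h = \frac{113}{19}$ ($h = 6 - \frac{-39 + 57}{6 \cdot 57} = 6 - \frac{1}{6} \cdot \frac{1}{57} \cdot 18 = 6 - \frac{1}{19} = \frac{113}{19} \approx 5.9474$)
$\sqrt{Q + h} = \sqrt{3904 + \frac{113}{19}} = \sqrt{\frac{74289}{19}} = \frac{\sqrt{1411491}}{19}$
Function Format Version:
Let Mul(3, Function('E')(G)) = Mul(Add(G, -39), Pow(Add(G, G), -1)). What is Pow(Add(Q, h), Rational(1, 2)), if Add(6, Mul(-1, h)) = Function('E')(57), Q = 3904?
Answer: Mul(Rational(1, 19), Pow(1411491, Rational(1, 2))) ≈ 62.530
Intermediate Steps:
Function('E')(G) = Mul(Rational(1, 6), Pow(G, -1), Add(-39, G)) (Function('E')(G) = Mul(Rational(1, 3), Mul(Add(G, -39), Pow(Add(G, G), -1))) = Mul(Rational(1, 3), Mul(Add(-39, G), Pow(Mul(2, G), -1))) = Mul(Rational(1, 3), Mul(Add(-39, G), Mul(Rational(1, 2), Pow(G, -1)))) = Mul(Rational(1, 3), Mul(Rational(1, 2), Pow(G, -1), Add(-39, G))) = Mul(Rational(1, 6), Pow(G, -1), Add(-39, G)))
h = Rational(113, 19) (h = Add(6, Mul(-1, Mul(Rational(1, 6), Pow(57, -1), Add(-39, 57)))) = Add(6, Mul(-1, Mul(Rational(1, 6), Rational(1, 57), 18))) = Add(6, Mul(-1, Rational(1, 19))) = Add(6, Rational(-1, 19)) = Rational(113, 19) ≈ 5.9474)
Pow(Add(Q, h), Rational(1, 2)) = Pow(Add(3904, Rational(113, 19)), Rational(1, 2)) = Pow(Rational(74289, 19), Rational(1, 2)) = Mul(Rational(1, 19), Pow(1411491, Rational(1, 2)))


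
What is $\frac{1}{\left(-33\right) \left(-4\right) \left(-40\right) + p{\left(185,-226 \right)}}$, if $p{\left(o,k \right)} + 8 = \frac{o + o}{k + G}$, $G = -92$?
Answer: $- \frac{159}{840977} \approx -0.00018907$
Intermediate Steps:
$p{\left(o,k \right)} = -8 + \frac{2 o}{-92 + k}$ ($p{\left(o,k \right)} = -8 + \frac{o + o}{k - 92} = -8 + \frac{2 o}{-92 + k}$)
$\frac{1}{\left(-33\right) \left(-4\right) \left(-40\right) + p{\left(185,-226 \right)}} = \frac{1}{\left(-33\right) \left(-4\right) \left(-40\right) + \frac{2 \left(368 + 185 - -904\right)}{-92 - 226}} = \frac{1}{132 \left(-40\right) + \frac{2 \left(368 + 185 + 904\right)}{-318}} = \frac{1}{-5280 + 2 \left(- \frac{1}{318}\right) 1457} = \frac{1}{-5280 - \frac{1457}{159}} = \frac{1}{- \frac{840977}{159}} = - \frac{159}{840977}$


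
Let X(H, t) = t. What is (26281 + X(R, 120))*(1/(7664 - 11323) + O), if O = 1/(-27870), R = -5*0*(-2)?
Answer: -832397129/101976330 ≈ -8.1626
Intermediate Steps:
R = 0 (R = 0*(-2) = 0)
O = -1/27870 ≈ -3.5881e-5
(26281 + X(R, 120))*(1/(7664 - 11323) + O) = (26281 + 120)*(1/(7664 - 11323) - 1/27870) = 26401*(1/(-3659) - 1/27870) = 26401*(-1/3659 - 1/27870) = 26401*(-31529/101976330) = -832397129/101976330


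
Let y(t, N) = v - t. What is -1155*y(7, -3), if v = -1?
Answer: 9240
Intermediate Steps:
y(t, N) = -1 - t
-1155*y(7, -3) = -1155*(-1 - 1*7) = -1155*(-1 - 7) = -1155*(-8) = 9240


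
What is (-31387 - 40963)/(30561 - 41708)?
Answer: 72350/11147 ≈ 6.4905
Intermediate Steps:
(-31387 - 40963)/(30561 - 41708) = -72350/(-11147) = -72350*(-1/11147) = 72350/11147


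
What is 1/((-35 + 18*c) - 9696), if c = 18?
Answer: -1/9407 ≈ -0.00010630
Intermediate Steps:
1/((-35 + 18*c) - 9696) = 1/((-35 + 18*18) - 9696) = 1/((-35 + 324) - 9696) = 1/(289 - 9696) = 1/(-9407) = -1/9407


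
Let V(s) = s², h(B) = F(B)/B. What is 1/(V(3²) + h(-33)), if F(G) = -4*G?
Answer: 1/77 ≈ 0.012987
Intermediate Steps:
h(B) = -4 (h(B) = (-4*B)/B = -4)
1/(V(3²) + h(-33)) = 1/((3²)² - 4) = 1/(9² - 4) = 1/(81 - 4) = 1/77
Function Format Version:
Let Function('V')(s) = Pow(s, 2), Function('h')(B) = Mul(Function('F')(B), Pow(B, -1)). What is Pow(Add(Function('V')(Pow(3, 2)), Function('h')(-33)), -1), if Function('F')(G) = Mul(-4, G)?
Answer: Rational(1, 77) ≈ 0.012987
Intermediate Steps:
Function('h')(B) = -4 (Function('h')(B) = Mul(Mul(-4, B), Pow(B, -1)) = -4)
Pow(Add(Function('V')(Pow(3, 2)), Function('h')(-33)), -1) = Pow(Add(Pow(Pow(3, 2), 2), -4), -1) = Pow(Add(Pow(9, 2), -4), -1) = Pow(Add(81, -4), -1) = Pow(77, -1) = Rational(1, 77)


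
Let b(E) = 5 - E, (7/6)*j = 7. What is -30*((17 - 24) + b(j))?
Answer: 240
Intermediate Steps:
j = 6 (j = (6/7)*7 = 6)
-30*((17 - 24) + b(j)) = -30*((17 - 24) + (5 - 1*6)) = -30*(-7 + (5 - 6)) = -30*(-7 - 1) = -30*(-8) = 240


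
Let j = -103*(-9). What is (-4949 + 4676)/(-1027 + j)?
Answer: 273/100 ≈ 2.7300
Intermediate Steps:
j = 927
(-4949 + 4676)/(-1027 + j) = (-4949 + 4676)/(-1027 + 927) = -273/(-100) = -273*(-1/100) = 273/100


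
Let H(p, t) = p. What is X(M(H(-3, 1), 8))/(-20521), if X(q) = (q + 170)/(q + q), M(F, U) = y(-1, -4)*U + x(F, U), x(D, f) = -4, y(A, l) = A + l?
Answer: 63/902924 ≈ 6.9773e-5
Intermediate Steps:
M(F, U) = -4 - 5*U (M(F, U) = (-1 - 4)*U - 4 = -5*U - 4 = -4 - 5*U)
X(q) = (170 + q)/(2*q) (X(q) = (170 + q)/((2*q)) = (170 + q)*(1/(2*q)) = (170 + q)/(2*q))
X(M(H(-3, 1), 8))/(-20521) = ((170 + (-4 - 5*8))/(2*(-4 - 5*8)))/(-20521) = ((170 + (-4 - 40))/(2*(-4 - 40)))*(-1/20521) = ((½)*(170 - 44)/(-44))*(-1/20521) = ((½)*(-1/44)*126)*(-1/20521) = -63/44*(-1/20521) = 63/902924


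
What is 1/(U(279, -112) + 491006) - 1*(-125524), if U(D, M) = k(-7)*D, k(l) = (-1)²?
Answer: 61668058341/491285 ≈ 1.2552e+5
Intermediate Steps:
k(l) = 1
U(D, M) = D (U(D, M) = 1*D = D)
1/(U(279, -112) + 491006) - 1*(-125524) = 1/(279 + 491006) - 1*(-125524) = 1/491285 + 125524 = 61668058341/491285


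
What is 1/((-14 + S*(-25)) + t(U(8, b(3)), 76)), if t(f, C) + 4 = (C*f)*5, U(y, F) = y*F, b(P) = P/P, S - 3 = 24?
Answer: 1/2347 ≈ 0.00042608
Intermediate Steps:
S = 27 (S = 3 + 24 = 27)
b(P) = 1
U(y, F) = F*y
t(f, C) = -4 + 5*C*f (t(f, C) = -4 + (C*f)*5 = -4 + 5*C*f)
1/((-14 + S*(-25)) + t(U(8, b(3)), 76)) = 1/((-14 + 27*(-25)) + (-4 + 5*76*(1*8))) = 1/((-14 - 675) + (-4 + 5*76*8)) = 1/(-689 + (-4 + 3040)) = 1/(-689 + 3036) = 1/2347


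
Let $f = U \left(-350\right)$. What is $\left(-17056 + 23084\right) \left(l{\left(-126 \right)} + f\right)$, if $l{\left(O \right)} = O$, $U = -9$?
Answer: $18228672$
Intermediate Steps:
$f = 3150$ ($f = \left(-9\right) \left(-350\right) = 3150$)
$\left(-17056 + 23084\right) \left(l{\left(-126 \right)} + f\right) = \left(-17056 + 23084\right) \left(-126 + 3150\right) = 6028 \cdot 3024 = 18228672$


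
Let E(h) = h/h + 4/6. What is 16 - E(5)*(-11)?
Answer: 103/3 ≈ 34.333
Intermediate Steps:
E(h) = 5/3 (E(h) = 1 + 4*(⅙) = 1 + ⅔ = 5/3)
16 - E(5)*(-11) = 16 - 1*5/3*(-11) = 16 - 5/3*(-11) = 16 + 55/3 = 103/3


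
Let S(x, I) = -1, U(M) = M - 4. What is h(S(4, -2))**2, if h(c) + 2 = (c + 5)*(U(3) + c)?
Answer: 100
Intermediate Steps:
U(M) = -4 + M
h(c) = -2 + (-1 + c)*(5 + c) (h(c) = -2 + (c + 5)*((-4 + 3) + c) = -2 + (5 + c)*(-1 + c) = -2 + (-1 + c)*(5 + c))
h(S(4, -2))**2 = (-7 + (-1)**2 + 4*(-1))**2 = (-7 + 1 - 4)**2 = (-10)**2 = 100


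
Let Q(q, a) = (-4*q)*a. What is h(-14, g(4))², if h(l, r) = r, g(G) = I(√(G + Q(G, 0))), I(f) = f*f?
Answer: 16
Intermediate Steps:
Q(q, a) = -4*a*q
I(f) = f²
g(G) = G (g(G) = (√(G - 4*0*G))² = (√(G + 0))² = (√G)² = G)
h(-14, g(4))² = 4² = 16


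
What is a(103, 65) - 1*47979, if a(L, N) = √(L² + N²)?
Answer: -47979 + √14834 ≈ -47857.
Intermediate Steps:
a(103, 65) - 1*47979 = √(103² + 65²) - 1*47979 = √(10609 + 4225) - 47979 = √14834 - 47979 = -47979 + √14834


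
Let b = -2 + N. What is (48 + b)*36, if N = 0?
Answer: 1656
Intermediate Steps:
b = -2 (b = -2 + 0 = -2)
(48 + b)*36 = (48 - 2)*36 = 46*36 = 1656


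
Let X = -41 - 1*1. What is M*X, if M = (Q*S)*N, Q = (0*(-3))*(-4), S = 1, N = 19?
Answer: 0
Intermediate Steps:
X = -42 (X = -41 - 1 = -42)
Q = 0 (Q = 0*(-4) = 0)
M = 0 (M = (0*1)*19 = 0*19 = 0)
M*X = 0*(-42) = 0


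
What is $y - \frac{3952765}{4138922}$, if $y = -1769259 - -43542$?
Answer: $- \frac{7142612009839}{4138922} \approx -1.7257 \cdot 10^{6}$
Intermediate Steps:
$y = -1725717$ ($y = -1769259 + 43542 = -1725717$)
$y - \frac{3952765}{4138922} = -1725717 - \frac{3952765}{4138922} = - \frac{7142612009839}{4138922}$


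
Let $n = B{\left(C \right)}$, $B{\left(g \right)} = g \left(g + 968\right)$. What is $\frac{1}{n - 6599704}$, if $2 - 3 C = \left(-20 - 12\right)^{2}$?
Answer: $- \frac{9}{61320740} \approx -1.4677 \cdot 10^{-7}$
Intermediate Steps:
$C = - \frac{1022}{3}$ ($C = \frac{2}{3} - \frac{\left(-20 - 12\right)^{2}}{3} = \frac{2}{3} - \frac{\left(-32\right)^{2}}{3} = \frac{2}{3} - \frac{1024}{3} = - \frac{1022}{3} \approx -340.67$)
$B{\left(g \right)} = g \left(968 + g\right)$
$n = - \frac{1923404}{9}$ ($n = - \frac{1022 \left(968 - \frac{1022}{3}\right)}{3} = \left(- \frac{1022}{3}\right) \frac{1882}{3} = - \frac{1923404}{9} \approx -2.1371 \cdot 10^{5}$)
$\frac{1}{n - 6599704} = \frac{1}{- \frac{1923404}{9} - 6599704} = \frac{1}{- \frac{61320740}{9}} = - \frac{9}{61320740}$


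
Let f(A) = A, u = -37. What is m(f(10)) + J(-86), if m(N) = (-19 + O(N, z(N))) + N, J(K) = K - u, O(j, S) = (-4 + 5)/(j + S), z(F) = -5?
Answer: -289/5 ≈ -57.800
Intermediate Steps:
O(j, S) = 1/(S + j)
J(K) = 37 + K (J(K) = K - 1*(-37) = K + 37 = 37 + K)
m(N) = -19 + N + 1/(-5 + N) (m(N) = (-19 + 1/(-5 + N)) + N = -19 + N + 1/(-5 + N))
m(f(10)) + J(-86) = (1 + (-19 + 10)*(-5 + 10))/(-5 + 10) + (37 - 86) = (1 - 9*5)/5 - 49 = (1 - 45)/5 - 49 = (⅕)*(-44) - 49 = -44/5 - 49 = -289/5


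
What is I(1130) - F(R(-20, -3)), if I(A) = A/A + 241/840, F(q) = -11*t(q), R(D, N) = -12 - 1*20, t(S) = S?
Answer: -294599/840 ≈ -350.71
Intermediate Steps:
R(D, N) = -32 (R(D, N) = -12 - 20 = -32)
F(q) = -11*q
I(A) = 1081/840 (I(A) = 1 + 241*(1/840) = 1 + 241/840 = 1081/840)
I(1130) - F(R(-20, -3)) = 1081/840 - (-11)*(-32) = 1081/840 - 1*352 = 1081/840 - 352 = -294599/840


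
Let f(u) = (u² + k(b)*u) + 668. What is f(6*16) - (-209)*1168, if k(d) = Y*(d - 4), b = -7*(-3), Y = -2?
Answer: 250732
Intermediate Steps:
b = 21 (b = -1*(-21) = 21)
k(d) = 8 - 2*d (k(d) = -2*(d - 4) = -2*(-4 + d) = 8 - 2*d)
f(u) = 668 + u² - 34*u (f(u) = (u² + (8 - 2*21)*u) + 668 = (u² + (8 - 42)*u) + 668 = (u² - 34*u) + 668 = 668 + u² - 34*u)
f(6*16) - (-209)*1168 = (668 + (6*16)² - 204*16) - (-209)*1168 = (668 + 96² - 34*96) - 1*(-244112) = (668 + 9216 - 3264) + 244112 = 6620 + 244112 = 250732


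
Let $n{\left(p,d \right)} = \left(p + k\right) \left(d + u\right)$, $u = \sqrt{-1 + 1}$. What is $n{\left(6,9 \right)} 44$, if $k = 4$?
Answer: $3960$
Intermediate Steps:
$u = 0$ ($u = \sqrt{0} = 0$)
$n{\left(p,d \right)} = d \left(4 + p\right)$ ($n{\left(p,d \right)} = \left(p + 4\right) \left(d + 0\right) = \left(4 + p\right) d = d \left(4 + p\right)$)
$n{\left(6,9 \right)} 44 = 9 \left(4 + 6\right) 44 = 9 \cdot 10 \cdot 44 = 90 \cdot 44 = 3960$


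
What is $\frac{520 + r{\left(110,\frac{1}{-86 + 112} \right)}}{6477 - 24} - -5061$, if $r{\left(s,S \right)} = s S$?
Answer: $\frac{424569044}{83889} \approx 5061.1$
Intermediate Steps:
$r{\left(s,S \right)} = S s$
$\frac{520 + r{\left(110,\frac{1}{-86 + 112} \right)}}{6477 - 24} - -5061 = \frac{520 + \frac{1}{-86 + 112} \cdot 110}{6477 - 24} - -5061 = \frac{520 + \frac{1}{26} \cdot 110}{6453} + 5061 = \left(520 + \frac{1}{26} \cdot 110\right) \frac{1}{6453} + 5061 = \left(520 + \frac{55}{13}\right) \frac{1}{6453} + 5061 = \frac{6815}{13} \cdot \frac{1}{6453} + 5061 = \frac{6815}{83889} + 5061 = \frac{424569044}{83889}$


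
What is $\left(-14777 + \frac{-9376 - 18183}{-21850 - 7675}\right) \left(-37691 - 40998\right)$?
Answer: $\frac{34329128007174}{29525} \approx 1.1627 \cdot 10^{9}$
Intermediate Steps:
$\left(-14777 + \frac{-9376 - 18183}{-21850 - 7675}\right) \left(-37691 - 40998\right) = \left(-14777 - \frac{27559}{-29525}\right) \left(-78689\right) = \left(-14777 - - \frac{27559}{29525}\right) \left(-78689\right) = \left(-14777 + \frac{27559}{29525}\right) \left(-78689\right) = \left(- \frac{436263366}{29525}\right) \left(-78689\right) = \frac{34329128007174}{29525}$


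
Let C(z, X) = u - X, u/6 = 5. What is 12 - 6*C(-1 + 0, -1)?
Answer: -174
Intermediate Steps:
u = 30 (u = 6*5 = 30)
C(z, X) = 30 - X
12 - 6*C(-1 + 0, -1) = 12 - 6*(30 - 1*(-1)) = 12 - 6*(30 + 1) = 12 - 6*31 = 12 - 186 = -174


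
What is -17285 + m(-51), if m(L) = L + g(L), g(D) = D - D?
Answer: -17336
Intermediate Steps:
g(D) = 0
m(L) = L (m(L) = L + 0 = L)
-17285 + m(-51) = -17285 - 51 = -17336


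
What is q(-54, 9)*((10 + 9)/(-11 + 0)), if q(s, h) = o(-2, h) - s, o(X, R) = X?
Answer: -988/11 ≈ -89.818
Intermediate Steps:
q(s, h) = -2 - s
q(-54, 9)*((10 + 9)/(-11 + 0)) = (-2 - 1*(-54))*((10 + 9)/(-11 + 0)) = (-2 + 54)*(19/(-11)) = 52*(19*(-1/11)) = 52*(-19/11) = -988/11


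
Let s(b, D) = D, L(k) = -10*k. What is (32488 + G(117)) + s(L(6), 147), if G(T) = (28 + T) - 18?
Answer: 32762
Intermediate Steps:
G(T) = 10 + T
(32488 + G(117)) + s(L(6), 147) = (32488 + (10 + 117)) + 147 = (32488 + 127) + 147 = 32615 + 147 = 32762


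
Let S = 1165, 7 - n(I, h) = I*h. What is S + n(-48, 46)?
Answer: 3380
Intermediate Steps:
n(I, h) = 7 - I*h
S + n(-48, 46) = 1165 + (7 - 1*(-48)*46) = 1165 + (7 + 2208) = 1165 + 2215 = 3380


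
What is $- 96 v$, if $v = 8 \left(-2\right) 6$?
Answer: $9216$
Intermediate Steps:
$v = -96$ ($v = \left(-16\right) 6 = -96$)
$- 96 v = \left(-96\right) \left(-96\right) = 9216$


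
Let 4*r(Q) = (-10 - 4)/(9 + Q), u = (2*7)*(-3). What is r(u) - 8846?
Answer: -583829/66 ≈ -8845.9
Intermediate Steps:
u = -42 (u = 14*(-3) = -42)
r(Q) = -7/(2*(9 + Q)) (r(Q) = ((-10 - 4)/(9 + Q))/4 = (-14/(9 + Q))/4 = -7/(2*(9 + Q)))
r(u) - 8846 = -7/(18 + 2*(-42)) - 8846 = -7/(18 - 84) - 8846 = -7/(-66) - 8846 = -7*(-1/66) - 8846 = 7/66 - 8846 = -583829/66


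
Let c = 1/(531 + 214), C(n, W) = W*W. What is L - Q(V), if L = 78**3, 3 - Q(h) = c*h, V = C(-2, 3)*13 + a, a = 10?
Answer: 353539132/745 ≈ 4.7455e+5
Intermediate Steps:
C(n, W) = W**2
c = 1/745 ≈ 0.0013423
V = 127 (V = 3**2*13 + 10 = 9*13 + 10 = 117 + 10 = 127)
Q(h) = 3 - h/745
L = 474552
L - Q(V) = 474552 - (3 - 1/745*127) = 474552 - (3 - 127/745) = 474552 - 1*2108/745 = 474552 - 2108/745 = 353539132/745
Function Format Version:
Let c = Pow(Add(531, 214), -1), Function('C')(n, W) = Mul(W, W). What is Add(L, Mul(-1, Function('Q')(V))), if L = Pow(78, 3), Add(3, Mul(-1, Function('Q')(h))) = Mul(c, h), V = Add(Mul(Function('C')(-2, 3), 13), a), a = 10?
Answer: Rational(353539132, 745) ≈ 4.7455e+5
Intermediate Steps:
Function('C')(n, W) = Pow(W, 2)
c = Rational(1, 745) (c = Pow(745, -1) = Rational(1, 745) ≈ 0.0013423)
V = 127 (V = Add(Mul(Pow(3, 2), 13), 10) = Add(Mul(9, 13), 10) = Add(117, 10) = 127)
Function('Q')(h) = Add(3, Mul(Rational(-1, 745), h)) (Function('Q')(h) = Add(3, Mul(-1, Mul(Rational(1, 745), h))) = Add(3, Mul(Rational(-1, 745), h)))
L = 474552
Add(L, Mul(-1, Function('Q')(V))) = Add(474552, Mul(-1, Add(3, Mul(Rational(-1, 745), 127)))) = Add(474552, Mul(-1, Add(3, Rational(-127, 745)))) = Add(474552, Mul(-1, Rational(2108, 745))) = Add(474552, Rational(-2108, 745)) = Rational(353539132, 745)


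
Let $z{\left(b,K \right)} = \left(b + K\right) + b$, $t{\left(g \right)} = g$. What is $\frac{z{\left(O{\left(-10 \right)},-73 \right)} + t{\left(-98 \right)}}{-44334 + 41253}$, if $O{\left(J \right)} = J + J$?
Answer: $\frac{211}{3081} \approx 0.068484$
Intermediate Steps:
$O{\left(J \right)} = 2 J$
$z{\left(b,K \right)} = K + 2 b$ ($z{\left(b,K \right)} = \left(K + b\right) + b = K + 2 b$)
$\frac{z{\left(O{\left(-10 \right)},-73 \right)} + t{\left(-98 \right)}}{-44334 + 41253} = \frac{\left(-73 + 2 \cdot 2 \left(-10\right)\right) - 98}{-44334 + 41253} = \frac{\left(-73 + 2 \left(-20\right)\right) - 98}{-3081} = \left(\left(-73 - 40\right) - 98\right) \left(- \frac{1}{3081}\right) = \left(-113 - 98\right) \left(- \frac{1}{3081}\right) = \left(-211\right) \left(- \frac{1}{3081}\right) = \frac{211}{3081}$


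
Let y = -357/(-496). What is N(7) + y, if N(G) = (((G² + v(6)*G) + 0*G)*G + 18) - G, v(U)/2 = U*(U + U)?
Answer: 3675717/496 ≈ 7410.7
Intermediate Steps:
v(U) = 4*U² (v(U) = 2*(U*(U + U)) = 2*(U*(2*U)) = 2*(2*U²) = 4*U²)
N(G) = 18 - G + G*(G² + 144*G) (N(G) = (((G² + (4*6²)*G) + 0*G)*G + 18) - G = (((G² + (4*36)*G) + 0)*G + 18) - G = (((G² + 144*G) + 0)*G + 18) - G = ((G² + 144*G)*G + 18) - G = (G*(G² + 144*G) + 18) - G = (18 + G*(G² + 144*G)) - G = 18 - G + G*(G² + 144*G))
y = 357/496 (y = -357*(-1/496) = 357/496 ≈ 0.71976)
N(7) + y = (18 + 7³ - 1*7 + 144*7²) + 357/496 = (18 + 343 - 7 + 144*49) + 357/496 = (18 + 343 - 7 + 7056) + 357/496 = 7410 + 357/496 = 3675717/496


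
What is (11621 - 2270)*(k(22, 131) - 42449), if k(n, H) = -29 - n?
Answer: -397417500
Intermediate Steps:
(11621 - 2270)*(k(22, 131) - 42449) = (11621 - 2270)*((-29 - 1*22) - 42449) = 9351*((-29 - 22) - 42449) = 9351*(-51 - 42449) = 9351*(-42500) = -397417500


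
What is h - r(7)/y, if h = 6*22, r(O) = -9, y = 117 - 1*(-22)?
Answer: 18357/139 ≈ 132.06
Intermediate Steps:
y = 139 (y = 117 + 22 = 139)
h = 132
h - r(7)/y = 132 - (-9)/139 = 132 - 1*(-9/139) = 132 + 9/139 = 18357/139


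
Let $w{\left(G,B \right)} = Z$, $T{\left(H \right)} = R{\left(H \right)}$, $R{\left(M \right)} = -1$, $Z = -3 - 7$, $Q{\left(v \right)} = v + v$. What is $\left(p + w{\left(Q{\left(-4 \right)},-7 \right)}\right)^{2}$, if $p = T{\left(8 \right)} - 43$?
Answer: $2916$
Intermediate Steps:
$Q{\left(v \right)} = 2 v$
$Z = -10$ ($Z = -3 - 7 = -10$)
$T{\left(H \right)} = -1$
$w{\left(G,B \right)} = -10$
$p = -44$ ($p = -1 - 43 = -44$)
$\left(p + w{\left(Q{\left(-4 \right)},-7 \right)}\right)^{2} = \left(-44 - 10\right)^{2} = \left(-54\right)^{2} = 2916$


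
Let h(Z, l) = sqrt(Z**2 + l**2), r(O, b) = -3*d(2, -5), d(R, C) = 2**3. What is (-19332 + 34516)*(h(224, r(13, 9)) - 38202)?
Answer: -580059168 + 121472*sqrt(793) ≈ -5.7664e+8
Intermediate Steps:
d(R, C) = 8
r(O, b) = -24 (r(O, b) = -3*8 = -24)
(-19332 + 34516)*(h(224, r(13, 9)) - 38202) = (-19332 + 34516)*(sqrt(224**2 + (-24)**2) - 38202) = 15184*(sqrt(50176 + 576) - 38202) = 15184*(sqrt(50752) - 38202) = 15184*(8*sqrt(793) - 38202) = 15184*(-38202 + 8*sqrt(793)) = -580059168 + 121472*sqrt(793)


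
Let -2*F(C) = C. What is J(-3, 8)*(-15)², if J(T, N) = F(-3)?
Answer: 675/2 ≈ 337.50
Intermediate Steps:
F(C) = -C/2
J(T, N) = 3/2 (J(T, N) = -½*(-3) = 3/2)
J(-3, 8)*(-15)² = (3/2)*(-15)² = (3/2)*225 = 675/2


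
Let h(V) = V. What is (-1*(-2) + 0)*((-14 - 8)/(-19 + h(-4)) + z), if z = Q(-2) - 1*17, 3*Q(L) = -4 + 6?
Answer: -2122/69 ≈ -30.754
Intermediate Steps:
Q(L) = ⅔ (Q(L) = (-4 + 6)/3 = (⅓)*2 = ⅔)
z = -49/3 (z = ⅔ - 1*17 = ⅔ - 17 = -49/3 ≈ -16.333)
(-1*(-2) + 0)*((-14 - 8)/(-19 + h(-4)) + z) = (-1*(-2) + 0)*((-14 - 8)/(-19 - 4) - 49/3) = (2 + 0)*(-22/(-23) - 49/3) = 2*(-22*(-1/23) - 49/3) = 2*(22/23 - 49/3) = 2*(-1061/69) = -2122/69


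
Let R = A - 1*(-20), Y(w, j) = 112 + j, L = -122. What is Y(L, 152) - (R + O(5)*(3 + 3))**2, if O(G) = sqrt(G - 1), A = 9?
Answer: -1417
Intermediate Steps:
O(G) = sqrt(-1 + G)
R = 29 (R = 9 - 1*(-20) = 9 + 20 = 29)
Y(L, 152) - (R + O(5)*(3 + 3))**2 = (112 + 152) - (29 + sqrt(-1 + 5)*(3 + 3))**2 = 264 - (29 + sqrt(4)*6)**2 = 264 - (29 + 2*6)**2 = 264 - (29 + 12)**2 = 264 - 1*41**2 = 264 - 1*1681 = 264 - 1681 = -1417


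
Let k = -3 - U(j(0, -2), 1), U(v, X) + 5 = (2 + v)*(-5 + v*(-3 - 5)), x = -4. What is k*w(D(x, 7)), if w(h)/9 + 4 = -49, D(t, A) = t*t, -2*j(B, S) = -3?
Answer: -58671/2 ≈ -29336.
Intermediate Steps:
j(B, S) = 3/2 (j(B, S) = -½*(-3) = 3/2)
D(t, A) = t²
U(v, X) = -5 + (-5 - 8*v)*(2 + v) (U(v, X) = -5 + (2 + v)*(-5 + v*(-3 - 5)) = -5 + (2 + v)*(-5 + v*(-8)) = -5 + (2 + v)*(-5 - 8*v) = -5 + (-5 - 8*v)*(2 + v))
w(h) = -477 (w(h) = -36 + 9*(-49) = -36 - 441 = -477)
k = 123/2 (k = -3 - (-15 - 21*3/2 - 8*(3/2)²) = -3 - (-15 - 63/2 - 8*9/4) = -3 - (-15 - 63/2 - 18) = -3 - 1*(-129/2) = -3 + 129/2 = 123/2 ≈ 61.500)
k*w(D(x, 7)) = (123/2)*(-477) = -58671/2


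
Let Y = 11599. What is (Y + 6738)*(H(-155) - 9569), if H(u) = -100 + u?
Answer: -180142688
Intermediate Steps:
(Y + 6738)*(H(-155) - 9569) = (11599 + 6738)*((-100 - 155) - 9569) = 18337*(-255 - 9569) = 18337*(-9824) = -180142688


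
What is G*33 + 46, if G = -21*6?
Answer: -4112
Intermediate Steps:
G = -126
G*33 + 46 = -126*33 + 46 = -4158 + 46 = -4112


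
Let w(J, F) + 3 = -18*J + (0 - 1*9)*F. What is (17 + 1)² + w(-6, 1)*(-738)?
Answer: -70524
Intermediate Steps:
w(J, F) = -3 - 18*J - 9*F (w(J, F) = -3 + (-18*J + (0 - 1*9)*F) = -3 + (-18*J + (0 - 9)*F) = -3 + (-18*J - 9*F) = -3 - 18*J - 9*F)
(17 + 1)² + w(-6, 1)*(-738) = (17 + 1)² + (-3 - 18*(-6) - 9*1)*(-738) = 18² + (-3 + 108 - 9)*(-738) = 324 + 96*(-738) = 324 - 70848 = -70524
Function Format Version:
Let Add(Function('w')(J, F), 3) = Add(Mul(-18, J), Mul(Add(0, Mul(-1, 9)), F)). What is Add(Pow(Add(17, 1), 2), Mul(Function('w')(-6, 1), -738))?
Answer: -70524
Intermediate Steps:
Function('w')(J, F) = Add(-3, Mul(-18, J), Mul(-9, F)) (Function('w')(J, F) = Add(-3, Add(Mul(-18, J), Mul(Add(0, Mul(-1, 9)), F))) = Add(-3, Add(Mul(-18, J), Mul(Add(0, -9), F))) = Add(-3, Add(Mul(-18, J), Mul(-9, F))) = Add(-3, Mul(-18, J), Mul(-9, F)))
Add(Pow(Add(17, 1), 2), Mul(Function('w')(-6, 1), -738)) = Add(Pow(Add(17, 1), 2), Mul(Add(-3, Mul(-18, -6), Mul(-9, 1)), -738)) = Add(Pow(18, 2), Mul(Add(-3, 108, -9), -738)) = Add(324, Mul(96, -738)) = Add(324, -70848) = -70524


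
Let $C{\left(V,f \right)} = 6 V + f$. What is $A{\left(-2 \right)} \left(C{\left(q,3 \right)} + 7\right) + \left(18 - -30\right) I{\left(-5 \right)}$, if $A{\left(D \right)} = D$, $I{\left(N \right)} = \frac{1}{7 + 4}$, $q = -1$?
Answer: $- \frac{40}{11} \approx -3.6364$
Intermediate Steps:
$I{\left(N \right)} = \frac{1}{11}$
$C{\left(V,f \right)} = f + 6 V$
$A{\left(-2 \right)} \left(C{\left(q,3 \right)} + 7\right) + \left(18 - -30\right) I{\left(-5 \right)} = - 2 \left(\left(3 + 6 \left(-1\right)\right) + 7\right) + \left(18 - -30\right) \frac{1}{11} = - 2 \left(\left(3 - 6\right) + 7\right) + \left(18 + 30\right) \frac{1}{11} = - 2 \left(-3 + 7\right) + 48 \cdot \frac{1}{11} = \left(-2\right) 4 + \frac{48}{11} = -8 + \frac{48}{11} = - \frac{40}{11}$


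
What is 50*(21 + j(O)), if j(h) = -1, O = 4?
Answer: 1000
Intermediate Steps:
50*(21 + j(O)) = 50*(21 - 1) = 50*20 = 1000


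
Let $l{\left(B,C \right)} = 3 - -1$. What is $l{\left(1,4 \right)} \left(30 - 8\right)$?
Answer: $88$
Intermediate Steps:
$l{\left(B,C \right)} = 4$ ($l{\left(B,C \right)} = 3 + 1 = 4$)
$l{\left(1,4 \right)} \left(30 - 8\right) = 4 \left(30 - 8\right) = 4 \cdot 22 = 88$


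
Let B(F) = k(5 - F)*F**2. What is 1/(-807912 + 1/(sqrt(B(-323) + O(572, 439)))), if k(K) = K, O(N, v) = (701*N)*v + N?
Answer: -169861229383104/137232925553362318847 - 2*sqrt(52561798)/137232925553362318847 ≈ -1.2378e-6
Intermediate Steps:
O(N, v) = N + 701*N*v (O(N, v) = 701*N*v + N = N + 701*N*v)
B(F) = F**2*(5 - F) (B(F) = (5 - F)*F**2 = F**2*(5 - F))
1/(-807912 + 1/(sqrt(B(-323) + O(572, 439)))) = 1/(-807912 + 1/(sqrt((-323)**2*(5 - 1*(-323)) + 572*(1 + 701*439)))) = 1/(-807912 + 1/(sqrt(104329*(5 + 323) + 572*(1 + 307739)))) = 1/(-807912 + 1/(sqrt(104329*328 + 572*307740))) = 1/(-807912 + 1/(sqrt(34219912 + 176027280))) = 1/(-807912 + 1/(sqrt(210247192))) = 1/(-807912 + 1/(2*sqrt(52561798))) = 1/(-807912 + sqrt(52561798)/105123596)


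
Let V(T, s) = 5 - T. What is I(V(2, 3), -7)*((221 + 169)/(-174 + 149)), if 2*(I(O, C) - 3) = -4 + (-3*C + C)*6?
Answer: -3354/5 ≈ -670.80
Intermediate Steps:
I(O, C) = 1 - 6*C (I(O, C) = 3 + (-4 + (-3*C + C)*6)/2 = 3 + (-4 - 2*C*6)/2 = 3 + (-4 - 12*C)/2 = 3 + (-2 - 6*C) = 1 - 6*C)
I(V(2, 3), -7)*((221 + 169)/(-174 + 149)) = (1 - 6*(-7))*((221 + 169)/(-174 + 149)) = (1 + 42)*(390/(-25)) = 43*(390*(-1/25)) = 43*(-78/5) = -3354/5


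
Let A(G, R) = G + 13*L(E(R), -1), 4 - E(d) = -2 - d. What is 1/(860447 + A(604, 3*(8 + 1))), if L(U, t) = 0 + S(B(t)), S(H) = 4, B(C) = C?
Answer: 1/861103 ≈ 1.1613e-6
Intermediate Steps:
E(d) = 6 + d (E(d) = 4 - (-2 - d) = 4 + (2 + d) = 6 + d)
L(U, t) = 4 (L(U, t) = 0 + 4 = 4)
A(G, R) = 52 + G (A(G, R) = G + 13*4 = G + 52 = 52 + G)
1/(860447 + A(604, 3*(8 + 1))) = 1/(860447 + (52 + 604)) = 1/(860447 + 656) = 1/861103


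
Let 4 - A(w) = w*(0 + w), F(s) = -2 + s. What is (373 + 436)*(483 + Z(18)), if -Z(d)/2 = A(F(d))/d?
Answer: 413399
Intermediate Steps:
A(w) = 4 - w² (A(w) = 4 - w*(0 + w) = 4 - w*w = 4 - w²)
Z(d) = -2*(4 - (-2 + d)²)/d
(373 + 436)*(483 + Z(18)) = (373 + 436)*(483 + (-8 + 2*18)) = 809*(483 + (-8 + 36)) = 809*(483 + 28) = 809*511 = 413399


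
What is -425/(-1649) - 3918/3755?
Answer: -286171/364235 ≈ -0.78568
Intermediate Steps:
-425/(-1649) - 3918/3755 = -425*(-1/1649) - 3918*1/3755 = 25/97 - 3918/3755 = -286171/364235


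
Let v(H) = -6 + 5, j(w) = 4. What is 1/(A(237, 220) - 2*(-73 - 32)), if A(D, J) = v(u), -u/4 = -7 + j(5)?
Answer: 1/209 ≈ 0.0047847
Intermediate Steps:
u = 12 (u = -4*(-7 + 4) = -4*(-3) = 12)
v(H) = -1
A(D, J) = -1
1/(A(237, 220) - 2*(-73 - 32)) = 1/(-1 - 2*(-73 - 32)) = 1/(-1 - 2*(-105)) = 1/(-1 + 210) = 1/209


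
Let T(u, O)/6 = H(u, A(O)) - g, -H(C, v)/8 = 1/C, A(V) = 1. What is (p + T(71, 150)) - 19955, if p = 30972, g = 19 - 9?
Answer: 777899/71 ≈ 10956.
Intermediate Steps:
H(C, v) = -8/C
g = 10
T(u, O) = -60 - 48/u (T(u, O) = 6*(-8/u - 1*10) = 6*(-8/u - 10) = 6*(-10 - 8/u) = -60 - 48/u)
(p + T(71, 150)) - 19955 = (30972 + (-60 - 48/71)) - 19955 = (30972 - 4308/71) - 19955 = 2194704/71 - 19955 = 777899/71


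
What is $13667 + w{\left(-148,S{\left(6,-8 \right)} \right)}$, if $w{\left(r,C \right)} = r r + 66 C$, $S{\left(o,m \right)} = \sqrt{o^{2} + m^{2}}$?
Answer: $36231$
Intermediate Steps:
$S{\left(o,m \right)} = \sqrt{m^{2} + o^{2}}$
$w{\left(r,C \right)} = r^{2} + 66 C$
$13667 + w{\left(-148,S{\left(6,-8 \right)} \right)} = 13667 + \left(\left(-148\right)^{2} + 66 \sqrt{\left(-8\right)^{2} + 6^{2}}\right) = 13667 + \left(21904 + 66 \sqrt{64 + 36}\right) = 13667 + \left(21904 + 66 \sqrt{100}\right) = 13667 + \left(21904 + 66 \cdot 10\right) = 13667 + \left(21904 + 660\right) = 13667 + 22564 = 36231$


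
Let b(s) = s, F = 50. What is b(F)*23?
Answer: 1150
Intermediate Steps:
b(F)*23 = 50*23 = 1150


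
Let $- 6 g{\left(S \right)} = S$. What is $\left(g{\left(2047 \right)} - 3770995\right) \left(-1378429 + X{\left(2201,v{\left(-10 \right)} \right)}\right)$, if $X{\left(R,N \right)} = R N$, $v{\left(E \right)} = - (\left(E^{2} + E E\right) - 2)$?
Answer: $\frac{41052359397859}{6} \approx 6.8421 \cdot 10^{12}$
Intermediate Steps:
$v{\left(E \right)} = 2 - 2 E^{2}$ ($v{\left(E \right)} = - (\left(E^{2} + E^{2}\right) - 2) = - (2 E^{2} - 2) = - (-2 + 2 E^{2}) = 2 - 2 E^{2}$)
$g{\left(S \right)} = - \frac{S}{6}$
$X{\left(R,N \right)} = N R$
$\left(g{\left(2047 \right)} - 3770995\right) \left(-1378429 + X{\left(2201,v{\left(-10 \right)} \right)}\right) = \left(\left(- \frac{1}{6}\right) 2047 - 3770995\right) \left(-1378429 + \left(2 - 2 \left(-10\right)^{2}\right) 2201\right) = \left(- \frac{2047}{6} - 3770995\right) \left(-1378429 + \left(2 - 200\right) 2201\right) = - \frac{22628017 \left(-1378429 + \left(2 - 200\right) 2201\right)}{6} = - \frac{22628017 \left(-1378429 - 435798\right)}{6} = \left(- \frac{22628017}{6}\right) \left(-1814227\right) = \frac{41052359397859}{6}$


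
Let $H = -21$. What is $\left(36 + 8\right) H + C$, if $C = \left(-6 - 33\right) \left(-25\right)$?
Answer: $51$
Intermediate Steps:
$C = 975$ ($C = \left(-39\right) \left(-25\right) = 975$)
$\left(36 + 8\right) H + C = \left(36 + 8\right) \left(-21\right) + 975 = 44 \left(-21\right) + 975 = -924 + 975 = 51$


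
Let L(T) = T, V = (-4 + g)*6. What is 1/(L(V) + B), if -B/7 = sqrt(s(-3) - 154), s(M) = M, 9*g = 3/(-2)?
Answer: I/(-25*I + 7*sqrt(157)) ≈ -0.0030055 + 0.010545*I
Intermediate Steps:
g = -1/6 (g = (3/(-2))/9 = (3*(-1/2))/9 = (1/9)*(-3/2) = -1/6 ≈ -0.16667)
V = -25 (V = (-4 - 1/6)*6 = -25/6*6 = -25)
B = -7*I*sqrt(157) (B = -7*sqrt(-3 - 154) = -7*I*sqrt(157) ≈ -87.71*I)
1/(L(V) + B) = 1/(-25 - 7*I*sqrt(157))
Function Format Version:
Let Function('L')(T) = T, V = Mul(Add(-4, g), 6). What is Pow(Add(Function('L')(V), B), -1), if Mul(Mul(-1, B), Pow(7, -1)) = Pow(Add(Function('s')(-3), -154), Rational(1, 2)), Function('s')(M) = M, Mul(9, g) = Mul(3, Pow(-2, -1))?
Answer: Mul(I, Pow(Add(Mul(-25, I), Mul(7, Pow(157, Rational(1, 2)))), -1)) ≈ Add(-0.0030055, Mul(0.010545, I))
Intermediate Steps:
g = Rational(-1, 6) (g = Mul(Rational(1, 9), Mul(3, Pow(-2, -1))) = Mul(Rational(1, 9), Mul(3, Rational(-1, 2))) = Mul(Rational(1, 9), Rational(-3, 2)) = Rational(-1, 6) ≈ -0.16667)
V = -25 (V = Mul(Add(-4, Rational(-1, 6)), 6) = Mul(Rational(-25, 6), 6) = -25)
B = Mul(-7, I, Pow(157, Rational(1, 2))) (B = Mul(-7, Pow(Add(-3, -154), Rational(1, 2))) = Mul(-7, Pow(-157, Rational(1, 2))) = Mul(-7, Mul(I, Pow(157, Rational(1, 2)))) = Mul(-7, I, Pow(157, Rational(1, 2))) ≈ Mul(-87.710, I))
Pow(Add(Function('L')(V), B), -1) = Pow(Add(-25, Mul(-7, I, Pow(157, Rational(1, 2)))), -1)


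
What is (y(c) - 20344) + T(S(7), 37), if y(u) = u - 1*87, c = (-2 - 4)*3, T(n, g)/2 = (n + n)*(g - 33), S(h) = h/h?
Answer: -20433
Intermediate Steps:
S(h) = 1
T(n, g) = 4*n*(-33 + g) (T(n, g) = 2*((n + n)*(g - 33)) = 2*((2*n)*(-33 + g)) = 2*(2*n*(-33 + g)) = 4*n*(-33 + g))
c = -18 (c = -6*3 = -18)
y(u) = -87 + u (y(u) = u - 87 = -87 + u)
(y(c) - 20344) + T(S(7), 37) = ((-87 - 18) - 20344) + 4*1*(-33 + 37) = (-105 - 20344) + 4*1*4 = -20449 + 16 = -20433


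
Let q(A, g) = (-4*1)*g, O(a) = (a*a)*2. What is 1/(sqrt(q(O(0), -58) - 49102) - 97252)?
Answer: -48626/4729000187 - 3*I*sqrt(5430)/9458000374 ≈ -1.0283e-5 - 2.3373e-8*I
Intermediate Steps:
O(a) = 2*a**2 (O(a) = a**2*2 = 2*a**2)
q(A, g) = -4*g
1/(sqrt(q(O(0), -58) - 49102) - 97252) = 1/(sqrt(-4*(-58) - 49102) - 97252) = 1/(sqrt(232 - 49102) - 97252) = 1/(sqrt(-48870) - 97252) = 1/(3*I*sqrt(5430) - 97252) = 1/(-97252 + 3*I*sqrt(5430))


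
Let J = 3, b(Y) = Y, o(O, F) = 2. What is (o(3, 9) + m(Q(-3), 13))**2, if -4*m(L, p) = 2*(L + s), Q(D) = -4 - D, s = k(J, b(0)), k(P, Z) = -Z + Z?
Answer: 25/4 ≈ 6.2500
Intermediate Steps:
k(P, Z) = 0
s = 0
m(L, p) = -L/2 (m(L, p) = -(L + 0)/2 = -L/2)
(o(3, 9) + m(Q(-3), 13))**2 = (2 - (-4 - 1*(-3))/2)**2 = (2 - (-4 + 3)/2)**2 = (2 - 1/2*(-1))**2 = (2 + 1/2)**2 = (5/2)**2 = 25/4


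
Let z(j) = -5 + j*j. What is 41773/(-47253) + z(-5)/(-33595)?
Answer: -280861799/317492907 ≈ -0.88462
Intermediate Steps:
z(j) = -5 + j**2
41773/(-47253) + z(-5)/(-33595) = 41773/(-47253) + (-5 + (-5)**2)/(-33595) = 41773*(-1/47253) + (-5 + 25)*(-1/33595) = -41773/47253 + 20*(-1/33595) = -41773/47253 - 4/6719 = -280861799/317492907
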